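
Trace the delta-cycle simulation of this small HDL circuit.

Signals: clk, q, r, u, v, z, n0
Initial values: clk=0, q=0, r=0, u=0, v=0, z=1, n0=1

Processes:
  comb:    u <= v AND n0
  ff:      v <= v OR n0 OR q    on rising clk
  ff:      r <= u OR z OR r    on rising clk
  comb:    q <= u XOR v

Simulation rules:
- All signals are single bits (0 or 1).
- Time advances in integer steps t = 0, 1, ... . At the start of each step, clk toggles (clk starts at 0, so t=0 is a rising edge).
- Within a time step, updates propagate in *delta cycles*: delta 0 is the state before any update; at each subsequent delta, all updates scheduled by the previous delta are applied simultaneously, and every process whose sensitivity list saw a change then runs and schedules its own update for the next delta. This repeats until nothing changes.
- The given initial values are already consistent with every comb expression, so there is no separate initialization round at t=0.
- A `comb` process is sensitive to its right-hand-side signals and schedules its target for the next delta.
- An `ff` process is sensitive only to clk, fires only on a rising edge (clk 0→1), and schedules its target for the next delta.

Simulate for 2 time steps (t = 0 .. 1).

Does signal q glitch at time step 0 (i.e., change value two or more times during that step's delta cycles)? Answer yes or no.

[bits: clk,n0,u,v,q,z,r]
t=0: Δ0=0100010 Δ1=1100010 Δ2=1101011 Δ3=1111111 Δ4=1111011 | 4Δ
t=1: Δ0=1111011 Δ1=0111011 | 1Δ

yes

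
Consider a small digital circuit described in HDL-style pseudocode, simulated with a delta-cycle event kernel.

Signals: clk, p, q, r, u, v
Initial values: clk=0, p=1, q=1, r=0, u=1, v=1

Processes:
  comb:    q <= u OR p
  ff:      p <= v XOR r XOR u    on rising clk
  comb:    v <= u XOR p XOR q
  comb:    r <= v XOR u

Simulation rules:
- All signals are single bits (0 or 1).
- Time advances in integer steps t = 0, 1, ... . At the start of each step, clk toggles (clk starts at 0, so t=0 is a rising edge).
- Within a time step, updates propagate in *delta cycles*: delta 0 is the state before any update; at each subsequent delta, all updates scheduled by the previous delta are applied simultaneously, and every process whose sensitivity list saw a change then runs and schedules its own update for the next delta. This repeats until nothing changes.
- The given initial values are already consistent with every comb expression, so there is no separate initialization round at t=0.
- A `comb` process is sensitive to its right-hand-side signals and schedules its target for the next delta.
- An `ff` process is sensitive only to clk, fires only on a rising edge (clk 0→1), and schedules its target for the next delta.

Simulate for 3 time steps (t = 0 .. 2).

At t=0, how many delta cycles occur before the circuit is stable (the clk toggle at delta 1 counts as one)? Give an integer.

4

t=0 Δ0: v=1 p=1 q=1 u=1 r=0 clk=0
  Δ1: clk:0→1
  Δ2: p:1→0
  Δ3: v:1→0
  Δ4: r:0→1
  (4Δ to stable)
t=1 Δ0: v=0 p=0 q=1 u=1 r=1 clk=1
  Δ1: clk:1→0
  (1Δ to stable)
t=2 Δ0: v=0 p=0 q=1 u=1 r=1 clk=0
  Δ1: clk:0→1
  (1Δ to stable)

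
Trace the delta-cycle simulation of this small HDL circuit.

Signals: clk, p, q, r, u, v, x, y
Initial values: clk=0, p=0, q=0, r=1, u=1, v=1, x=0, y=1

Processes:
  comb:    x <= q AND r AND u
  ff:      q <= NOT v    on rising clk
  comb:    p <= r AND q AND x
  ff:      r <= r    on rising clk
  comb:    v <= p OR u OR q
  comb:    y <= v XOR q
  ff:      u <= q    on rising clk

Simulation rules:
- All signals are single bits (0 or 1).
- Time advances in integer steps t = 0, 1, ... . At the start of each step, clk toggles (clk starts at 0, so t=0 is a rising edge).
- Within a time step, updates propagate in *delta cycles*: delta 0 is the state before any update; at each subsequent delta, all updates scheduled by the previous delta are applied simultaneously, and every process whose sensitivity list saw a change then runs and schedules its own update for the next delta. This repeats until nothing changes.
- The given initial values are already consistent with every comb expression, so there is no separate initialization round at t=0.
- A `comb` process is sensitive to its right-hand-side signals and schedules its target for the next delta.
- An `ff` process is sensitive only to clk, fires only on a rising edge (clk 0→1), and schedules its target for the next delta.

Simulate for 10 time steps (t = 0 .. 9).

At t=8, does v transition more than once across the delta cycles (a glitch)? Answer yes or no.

no

[bits: y,p,u,x,v,q,r,clk]
t=0: Δ0=10101010 Δ1=10101011 Δ2=10001011 Δ3=10000011 Δ4=00000011 | 4Δ
t=1: Δ0=00000011 Δ1=00000010 | 1Δ
t=2: Δ0=00000010 Δ1=00000011 Δ2=00000111 Δ3=10001111 Δ4=00001111 | 4Δ
t=3: Δ0=00001111 Δ1=00001110 | 1Δ
t=4: Δ0=00001110 Δ1=00001111 Δ2=00101011 Δ3=10101011 | 3Δ
t=5: Δ0=10101011 Δ1=10101010 | 1Δ
t=6: Δ0=10101010 Δ1=10101011 Δ2=10001011 Δ3=10000011 Δ4=00000011 | 4Δ
t=7: Δ0=00000011 Δ1=00000010 | 1Δ
t=8: Δ0=00000010 Δ1=00000011 Δ2=00000111 Δ3=10001111 Δ4=00001111 | 4Δ
t=9: Δ0=00001111 Δ1=00001110 | 1Δ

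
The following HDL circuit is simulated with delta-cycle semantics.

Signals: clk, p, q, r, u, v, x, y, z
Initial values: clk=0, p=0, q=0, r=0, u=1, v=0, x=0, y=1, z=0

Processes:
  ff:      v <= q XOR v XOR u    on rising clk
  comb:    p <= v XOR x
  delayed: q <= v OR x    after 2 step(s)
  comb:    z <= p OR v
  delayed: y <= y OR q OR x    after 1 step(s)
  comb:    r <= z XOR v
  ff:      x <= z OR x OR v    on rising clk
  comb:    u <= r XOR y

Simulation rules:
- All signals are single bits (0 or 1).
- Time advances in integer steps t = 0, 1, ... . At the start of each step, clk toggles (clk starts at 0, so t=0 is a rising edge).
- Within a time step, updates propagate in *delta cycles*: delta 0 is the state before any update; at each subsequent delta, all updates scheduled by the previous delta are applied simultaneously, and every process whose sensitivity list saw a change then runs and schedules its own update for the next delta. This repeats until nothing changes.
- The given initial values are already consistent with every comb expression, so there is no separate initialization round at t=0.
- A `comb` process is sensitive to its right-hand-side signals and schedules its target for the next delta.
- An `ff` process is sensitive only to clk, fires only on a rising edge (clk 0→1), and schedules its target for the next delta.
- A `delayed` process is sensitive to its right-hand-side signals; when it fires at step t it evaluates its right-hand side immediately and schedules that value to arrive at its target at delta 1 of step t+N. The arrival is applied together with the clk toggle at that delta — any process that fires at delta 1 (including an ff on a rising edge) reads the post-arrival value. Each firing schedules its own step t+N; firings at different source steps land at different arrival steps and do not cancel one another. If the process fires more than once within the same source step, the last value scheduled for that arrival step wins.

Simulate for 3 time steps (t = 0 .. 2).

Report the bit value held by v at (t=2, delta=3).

[bits: q,x,y,z,clk,p,v,u,r]
t=0: Δ0=001000010 Δ1=001010010 Δ2=001010110 Δ3=001111111 Δ4=001111100 Δ5=001111110 | 5Δ
t=1: Δ0=001111110 Δ1=001101110 | 1Δ
t=2: Δ0=001101110 Δ1=101111110 Δ2=111111110 Δ3=111110110 | 3Δ

1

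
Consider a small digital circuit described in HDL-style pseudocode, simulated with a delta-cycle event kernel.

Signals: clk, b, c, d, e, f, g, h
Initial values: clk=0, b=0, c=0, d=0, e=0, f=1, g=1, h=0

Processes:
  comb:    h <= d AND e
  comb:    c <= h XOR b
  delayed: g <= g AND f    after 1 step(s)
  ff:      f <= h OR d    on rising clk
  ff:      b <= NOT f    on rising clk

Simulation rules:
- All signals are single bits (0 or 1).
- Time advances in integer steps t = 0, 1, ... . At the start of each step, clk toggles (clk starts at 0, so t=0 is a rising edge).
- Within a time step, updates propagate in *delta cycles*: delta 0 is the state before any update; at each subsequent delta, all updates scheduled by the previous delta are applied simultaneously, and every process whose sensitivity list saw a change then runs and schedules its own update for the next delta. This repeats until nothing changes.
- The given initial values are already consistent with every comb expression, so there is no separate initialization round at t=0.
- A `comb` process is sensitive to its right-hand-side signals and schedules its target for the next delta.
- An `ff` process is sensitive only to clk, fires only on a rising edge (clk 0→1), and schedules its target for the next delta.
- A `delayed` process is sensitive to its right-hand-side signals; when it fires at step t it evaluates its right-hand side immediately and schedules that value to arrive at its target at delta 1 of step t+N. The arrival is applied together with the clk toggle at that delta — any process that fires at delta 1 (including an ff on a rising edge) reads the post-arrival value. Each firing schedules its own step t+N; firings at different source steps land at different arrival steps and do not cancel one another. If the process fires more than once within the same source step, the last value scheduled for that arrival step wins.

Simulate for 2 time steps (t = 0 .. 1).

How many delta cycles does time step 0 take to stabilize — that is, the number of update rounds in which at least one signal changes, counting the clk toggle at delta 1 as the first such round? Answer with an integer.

t0.Δ0 e=0 c=0 d=0 b=0 clk=0 g=1 h=0 f=1
t0.Δ1 e=0 c=0 d=0 b=0 clk=1 g=1 h=0 f=1
t0.Δ2 e=0 c=0 d=0 b=0 clk=1 g=1 h=0 f=0
t1.Δ0 e=0 c=0 d=0 b=0 clk=1 g=1 h=0 f=0
t1.Δ1 e=0 c=0 d=0 b=0 clk=0 g=0 h=0 f=0

2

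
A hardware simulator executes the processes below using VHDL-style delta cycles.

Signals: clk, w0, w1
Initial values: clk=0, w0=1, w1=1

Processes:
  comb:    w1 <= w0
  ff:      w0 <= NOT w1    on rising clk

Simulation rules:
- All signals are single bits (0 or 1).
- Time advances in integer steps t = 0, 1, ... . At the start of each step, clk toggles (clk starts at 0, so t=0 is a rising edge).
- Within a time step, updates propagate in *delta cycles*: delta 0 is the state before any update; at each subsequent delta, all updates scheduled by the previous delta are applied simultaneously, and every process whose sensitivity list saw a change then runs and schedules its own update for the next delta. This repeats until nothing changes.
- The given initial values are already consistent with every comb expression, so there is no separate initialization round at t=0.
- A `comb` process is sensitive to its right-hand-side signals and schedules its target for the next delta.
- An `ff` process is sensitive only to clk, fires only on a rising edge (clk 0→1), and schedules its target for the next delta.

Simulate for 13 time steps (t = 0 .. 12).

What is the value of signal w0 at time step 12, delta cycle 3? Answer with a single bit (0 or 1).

t=0 Δ0: w0=1 clk=0 w1=1
  Δ1: clk:0→1
  Δ2: w0:1→0
  Δ3: w1:1→0
  (3Δ to stable)
t=1 Δ0: w0=0 clk=1 w1=0
  Δ1: clk:1→0
  (1Δ to stable)
t=2 Δ0: w0=0 clk=0 w1=0
  Δ1: clk:0→1
  Δ2: w0:0→1
  Δ3: w1:0→1
  (3Δ to stable)
t=3 Δ0: w0=1 clk=1 w1=1
  Δ1: clk:1→0
  (1Δ to stable)
t=4 Δ0: w0=1 clk=0 w1=1
  Δ1: clk:0→1
  Δ2: w0:1→0
  Δ3: w1:1→0
  (3Δ to stable)
t=5 Δ0: w0=0 clk=1 w1=0
  Δ1: clk:1→0
  (1Δ to stable)
t=6 Δ0: w0=0 clk=0 w1=0
  Δ1: clk:0→1
  Δ2: w0:0→1
  Δ3: w1:0→1
  (3Δ to stable)
t=7 Δ0: w0=1 clk=1 w1=1
  Δ1: clk:1→0
  (1Δ to stable)
t=8 Δ0: w0=1 clk=0 w1=1
  Δ1: clk:0→1
  Δ2: w0:1→0
  Δ3: w1:1→0
  (3Δ to stable)
t=9 Δ0: w0=0 clk=1 w1=0
  Δ1: clk:1→0
  (1Δ to stable)
t=10 Δ0: w0=0 clk=0 w1=0
  Δ1: clk:0→1
  Δ2: w0:0→1
  Δ3: w1:0→1
  (3Δ to stable)
t=11 Δ0: w0=1 clk=1 w1=1
  Δ1: clk:1→0
  (1Δ to stable)
t=12 Δ0: w0=1 clk=0 w1=1
  Δ1: clk:0→1
  Δ2: w0:1→0
  Δ3: w1:1→0
  (3Δ to stable)

0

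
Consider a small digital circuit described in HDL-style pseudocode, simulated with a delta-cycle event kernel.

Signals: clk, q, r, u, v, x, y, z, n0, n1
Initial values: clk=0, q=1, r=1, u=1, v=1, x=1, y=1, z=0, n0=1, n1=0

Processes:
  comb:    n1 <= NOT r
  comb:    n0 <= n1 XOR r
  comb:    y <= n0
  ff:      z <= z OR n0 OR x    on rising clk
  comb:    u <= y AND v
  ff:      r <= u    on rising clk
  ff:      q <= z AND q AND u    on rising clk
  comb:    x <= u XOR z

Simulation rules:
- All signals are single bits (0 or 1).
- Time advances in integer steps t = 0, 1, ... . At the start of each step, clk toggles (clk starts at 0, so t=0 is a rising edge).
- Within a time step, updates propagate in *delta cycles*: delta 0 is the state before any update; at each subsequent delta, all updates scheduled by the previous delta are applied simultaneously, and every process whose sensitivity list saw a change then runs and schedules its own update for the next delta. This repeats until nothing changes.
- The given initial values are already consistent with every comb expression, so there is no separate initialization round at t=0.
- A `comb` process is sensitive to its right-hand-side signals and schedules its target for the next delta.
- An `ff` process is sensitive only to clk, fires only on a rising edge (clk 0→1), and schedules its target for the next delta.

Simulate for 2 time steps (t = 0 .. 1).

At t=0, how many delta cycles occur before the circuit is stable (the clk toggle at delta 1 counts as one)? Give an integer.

3

[bits: n0,n1,y,r,v,x,clk,q,u,z]
t=0: Δ0=1011110110 Δ1=1011111110 Δ2=1011111011 Δ3=1011101011 | 3Δ
t=1: Δ0=1011101011 Δ1=1011100011 | 1Δ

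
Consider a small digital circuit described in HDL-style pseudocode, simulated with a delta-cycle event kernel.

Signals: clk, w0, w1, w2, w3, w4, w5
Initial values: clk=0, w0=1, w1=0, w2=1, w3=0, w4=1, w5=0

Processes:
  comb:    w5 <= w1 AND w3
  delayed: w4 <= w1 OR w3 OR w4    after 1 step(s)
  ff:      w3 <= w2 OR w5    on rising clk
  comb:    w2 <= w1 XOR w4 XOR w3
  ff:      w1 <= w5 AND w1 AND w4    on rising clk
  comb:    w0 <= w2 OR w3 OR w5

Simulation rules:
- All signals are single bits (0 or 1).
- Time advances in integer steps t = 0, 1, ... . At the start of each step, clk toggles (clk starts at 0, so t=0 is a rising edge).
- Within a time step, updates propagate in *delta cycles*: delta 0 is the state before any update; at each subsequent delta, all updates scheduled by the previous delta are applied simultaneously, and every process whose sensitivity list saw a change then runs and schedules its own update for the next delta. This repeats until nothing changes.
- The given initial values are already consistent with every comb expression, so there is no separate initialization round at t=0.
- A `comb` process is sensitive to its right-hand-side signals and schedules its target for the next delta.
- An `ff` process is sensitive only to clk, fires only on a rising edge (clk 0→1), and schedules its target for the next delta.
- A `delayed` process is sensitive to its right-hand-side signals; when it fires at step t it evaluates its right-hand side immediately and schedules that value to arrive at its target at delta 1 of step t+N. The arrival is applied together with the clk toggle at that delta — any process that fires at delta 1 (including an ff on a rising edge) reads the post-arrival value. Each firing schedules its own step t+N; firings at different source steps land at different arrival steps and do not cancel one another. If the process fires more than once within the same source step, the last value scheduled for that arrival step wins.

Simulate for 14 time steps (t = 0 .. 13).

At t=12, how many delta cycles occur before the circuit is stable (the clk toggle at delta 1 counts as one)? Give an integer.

t0.Δ0 w5=0 w0=1 w1=0 w4=1 w2=1 w3=0 clk=0
t0.Δ1 w5=0 w0=1 w1=0 w4=1 w2=1 w3=0 clk=1
t0.Δ2 w5=0 w0=1 w1=0 w4=1 w2=1 w3=1 clk=1
t0.Δ3 w5=0 w0=1 w1=0 w4=1 w2=0 w3=1 clk=1
t1.Δ0 w5=0 w0=1 w1=0 w4=1 w2=0 w3=1 clk=1
t1.Δ1 w5=0 w0=1 w1=0 w4=1 w2=0 w3=1 clk=0
t2.Δ0 w5=0 w0=1 w1=0 w4=1 w2=0 w3=1 clk=0
t2.Δ1 w5=0 w0=1 w1=0 w4=1 w2=0 w3=1 clk=1
t2.Δ2 w5=0 w0=1 w1=0 w4=1 w2=0 w3=0 clk=1
t2.Δ3 w5=0 w0=0 w1=0 w4=1 w2=1 w3=0 clk=1
t2.Δ4 w5=0 w0=1 w1=0 w4=1 w2=1 w3=0 clk=1
t3.Δ0 w5=0 w0=1 w1=0 w4=1 w2=1 w3=0 clk=1
t3.Δ1 w5=0 w0=1 w1=0 w4=1 w2=1 w3=0 clk=0
t4.Δ0 w5=0 w0=1 w1=0 w4=1 w2=1 w3=0 clk=0
t4.Δ1 w5=0 w0=1 w1=0 w4=1 w2=1 w3=0 clk=1
t4.Δ2 w5=0 w0=1 w1=0 w4=1 w2=1 w3=1 clk=1
t4.Δ3 w5=0 w0=1 w1=0 w4=1 w2=0 w3=1 clk=1
t5.Δ0 w5=0 w0=1 w1=0 w4=1 w2=0 w3=1 clk=1
t5.Δ1 w5=0 w0=1 w1=0 w4=1 w2=0 w3=1 clk=0
t6.Δ0 w5=0 w0=1 w1=0 w4=1 w2=0 w3=1 clk=0
t6.Δ1 w5=0 w0=1 w1=0 w4=1 w2=0 w3=1 clk=1
t6.Δ2 w5=0 w0=1 w1=0 w4=1 w2=0 w3=0 clk=1
t6.Δ3 w5=0 w0=0 w1=0 w4=1 w2=1 w3=0 clk=1
t6.Δ4 w5=0 w0=1 w1=0 w4=1 w2=1 w3=0 clk=1
t7.Δ0 w5=0 w0=1 w1=0 w4=1 w2=1 w3=0 clk=1
t7.Δ1 w5=0 w0=1 w1=0 w4=1 w2=1 w3=0 clk=0
t8.Δ0 w5=0 w0=1 w1=0 w4=1 w2=1 w3=0 clk=0
t8.Δ1 w5=0 w0=1 w1=0 w4=1 w2=1 w3=0 clk=1
t8.Δ2 w5=0 w0=1 w1=0 w4=1 w2=1 w3=1 clk=1
t8.Δ3 w5=0 w0=1 w1=0 w4=1 w2=0 w3=1 clk=1
t9.Δ0 w5=0 w0=1 w1=0 w4=1 w2=0 w3=1 clk=1
t9.Δ1 w5=0 w0=1 w1=0 w4=1 w2=0 w3=1 clk=0
t10.Δ0 w5=0 w0=1 w1=0 w4=1 w2=0 w3=1 clk=0
t10.Δ1 w5=0 w0=1 w1=0 w4=1 w2=0 w3=1 clk=1
t10.Δ2 w5=0 w0=1 w1=0 w4=1 w2=0 w3=0 clk=1
t10.Δ3 w5=0 w0=0 w1=0 w4=1 w2=1 w3=0 clk=1
t10.Δ4 w5=0 w0=1 w1=0 w4=1 w2=1 w3=0 clk=1
t11.Δ0 w5=0 w0=1 w1=0 w4=1 w2=1 w3=0 clk=1
t11.Δ1 w5=0 w0=1 w1=0 w4=1 w2=1 w3=0 clk=0
t12.Δ0 w5=0 w0=1 w1=0 w4=1 w2=1 w3=0 clk=0
t12.Δ1 w5=0 w0=1 w1=0 w4=1 w2=1 w3=0 clk=1
t12.Δ2 w5=0 w0=1 w1=0 w4=1 w2=1 w3=1 clk=1
t12.Δ3 w5=0 w0=1 w1=0 w4=1 w2=0 w3=1 clk=1
t13.Δ0 w5=0 w0=1 w1=0 w4=1 w2=0 w3=1 clk=1
t13.Δ1 w5=0 w0=1 w1=0 w4=1 w2=0 w3=1 clk=0

3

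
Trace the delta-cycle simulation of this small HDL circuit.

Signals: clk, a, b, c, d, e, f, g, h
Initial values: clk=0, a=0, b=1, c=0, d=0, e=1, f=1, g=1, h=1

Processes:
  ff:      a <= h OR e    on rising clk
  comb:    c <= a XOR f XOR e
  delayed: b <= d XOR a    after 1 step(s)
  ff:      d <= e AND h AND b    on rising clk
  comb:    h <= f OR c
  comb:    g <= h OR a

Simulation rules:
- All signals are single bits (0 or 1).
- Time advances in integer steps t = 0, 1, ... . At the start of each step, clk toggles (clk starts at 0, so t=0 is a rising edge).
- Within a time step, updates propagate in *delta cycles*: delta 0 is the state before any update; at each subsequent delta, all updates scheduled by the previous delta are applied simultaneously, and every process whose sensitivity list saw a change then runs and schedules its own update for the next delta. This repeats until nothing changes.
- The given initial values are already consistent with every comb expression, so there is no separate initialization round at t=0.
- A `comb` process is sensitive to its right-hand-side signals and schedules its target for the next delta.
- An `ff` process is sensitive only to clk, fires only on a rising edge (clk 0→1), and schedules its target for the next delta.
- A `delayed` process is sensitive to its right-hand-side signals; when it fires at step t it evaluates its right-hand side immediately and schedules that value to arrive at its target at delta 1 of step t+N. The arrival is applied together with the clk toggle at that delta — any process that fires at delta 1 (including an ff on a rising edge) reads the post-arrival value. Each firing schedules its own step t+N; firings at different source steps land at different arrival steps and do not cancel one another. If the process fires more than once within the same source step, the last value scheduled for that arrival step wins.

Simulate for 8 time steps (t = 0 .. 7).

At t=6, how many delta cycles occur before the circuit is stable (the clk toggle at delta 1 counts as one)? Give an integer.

t0.Δ0 h=1 g=1 b=1 e=1 c=0 a=0 f=1 clk=0 d=0
t0.Δ1 h=1 g=1 b=1 e=1 c=0 a=0 f=1 clk=1 d=0
t0.Δ2 h=1 g=1 b=1 e=1 c=0 a=1 f=1 clk=1 d=1
t0.Δ3 h=1 g=1 b=1 e=1 c=1 a=1 f=1 clk=1 d=1
t1.Δ0 h=1 g=1 b=1 e=1 c=1 a=1 f=1 clk=1 d=1
t1.Δ1 h=1 g=1 b=0 e=1 c=1 a=1 f=1 clk=0 d=1
t2.Δ0 h=1 g=1 b=0 e=1 c=1 a=1 f=1 clk=0 d=1
t2.Δ1 h=1 g=1 b=0 e=1 c=1 a=1 f=1 clk=1 d=1
t2.Δ2 h=1 g=1 b=0 e=1 c=1 a=1 f=1 clk=1 d=0
t3.Δ0 h=1 g=1 b=0 e=1 c=1 a=1 f=1 clk=1 d=0
t3.Δ1 h=1 g=1 b=1 e=1 c=1 a=1 f=1 clk=0 d=0
t4.Δ0 h=1 g=1 b=1 e=1 c=1 a=1 f=1 clk=0 d=0
t4.Δ1 h=1 g=1 b=1 e=1 c=1 a=1 f=1 clk=1 d=0
t4.Δ2 h=1 g=1 b=1 e=1 c=1 a=1 f=1 clk=1 d=1
t5.Δ0 h=1 g=1 b=1 e=1 c=1 a=1 f=1 clk=1 d=1
t5.Δ1 h=1 g=1 b=0 e=1 c=1 a=1 f=1 clk=0 d=1
t6.Δ0 h=1 g=1 b=0 e=1 c=1 a=1 f=1 clk=0 d=1
t6.Δ1 h=1 g=1 b=0 e=1 c=1 a=1 f=1 clk=1 d=1
t6.Δ2 h=1 g=1 b=0 e=1 c=1 a=1 f=1 clk=1 d=0
t7.Δ0 h=1 g=1 b=0 e=1 c=1 a=1 f=1 clk=1 d=0
t7.Δ1 h=1 g=1 b=1 e=1 c=1 a=1 f=1 clk=0 d=0

2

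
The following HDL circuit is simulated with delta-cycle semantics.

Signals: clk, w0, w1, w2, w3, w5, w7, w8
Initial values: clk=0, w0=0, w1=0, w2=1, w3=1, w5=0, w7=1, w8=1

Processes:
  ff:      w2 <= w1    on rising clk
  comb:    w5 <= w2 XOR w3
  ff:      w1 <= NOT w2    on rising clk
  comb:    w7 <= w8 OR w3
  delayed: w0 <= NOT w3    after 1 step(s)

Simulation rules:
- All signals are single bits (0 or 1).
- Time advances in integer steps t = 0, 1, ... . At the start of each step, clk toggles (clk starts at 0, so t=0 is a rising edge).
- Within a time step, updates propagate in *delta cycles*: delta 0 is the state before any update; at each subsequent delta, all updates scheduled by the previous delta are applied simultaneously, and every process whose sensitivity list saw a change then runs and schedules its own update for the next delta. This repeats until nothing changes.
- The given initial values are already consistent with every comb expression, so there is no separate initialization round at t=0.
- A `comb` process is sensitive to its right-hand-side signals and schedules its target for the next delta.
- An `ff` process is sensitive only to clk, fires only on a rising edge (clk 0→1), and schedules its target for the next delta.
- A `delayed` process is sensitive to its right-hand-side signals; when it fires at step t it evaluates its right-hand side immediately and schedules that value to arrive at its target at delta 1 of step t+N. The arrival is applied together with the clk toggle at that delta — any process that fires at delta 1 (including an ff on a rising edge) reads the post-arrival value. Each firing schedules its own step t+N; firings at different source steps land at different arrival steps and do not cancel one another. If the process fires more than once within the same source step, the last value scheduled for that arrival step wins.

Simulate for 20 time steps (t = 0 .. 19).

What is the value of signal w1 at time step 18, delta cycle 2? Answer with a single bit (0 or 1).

t=0 Δ0: w1=0 w5=0 w8=1 w7=1 w0=0 w3=1 w2=1 clk=0
  Δ1: clk:0→1
  Δ2: w2:1→0
  Δ3: w5:0→1
  (3Δ to stable)
t=1 Δ0: w1=0 w5=1 w8=1 w7=1 w0=0 w3=1 w2=0 clk=1
  Δ1: clk:1→0
  (1Δ to stable)
t=2 Δ0: w1=0 w5=1 w8=1 w7=1 w0=0 w3=1 w2=0 clk=0
  Δ1: clk:0→1
  Δ2: w1:0→1
  (2Δ to stable)
t=3 Δ0: w1=1 w5=1 w8=1 w7=1 w0=0 w3=1 w2=0 clk=1
  Δ1: clk:1→0
  (1Δ to stable)
t=4 Δ0: w1=1 w5=1 w8=1 w7=1 w0=0 w3=1 w2=0 clk=0
  Δ1: clk:0→1
  Δ2: w2:0→1
  Δ3: w5:1→0
  (3Δ to stable)
t=5 Δ0: w1=1 w5=0 w8=1 w7=1 w0=0 w3=1 w2=1 clk=1
  Δ1: clk:1→0
  (1Δ to stable)
t=6 Δ0: w1=1 w5=0 w8=1 w7=1 w0=0 w3=1 w2=1 clk=0
  Δ1: clk:0→1
  Δ2: w1:1→0
  (2Δ to stable)
t=7 Δ0: w1=0 w5=0 w8=1 w7=1 w0=0 w3=1 w2=1 clk=1
  Δ1: clk:1→0
  (1Δ to stable)
t=8 Δ0: w1=0 w5=0 w8=1 w7=1 w0=0 w3=1 w2=1 clk=0
  Δ1: clk:0→1
  Δ2: w2:1→0
  Δ3: w5:0→1
  (3Δ to stable)
t=9 Δ0: w1=0 w5=1 w8=1 w7=1 w0=0 w3=1 w2=0 clk=1
  Δ1: clk:1→0
  (1Δ to stable)
t=10 Δ0: w1=0 w5=1 w8=1 w7=1 w0=0 w3=1 w2=0 clk=0
  Δ1: clk:0→1
  Δ2: w1:0→1
  (2Δ to stable)
t=11 Δ0: w1=1 w5=1 w8=1 w7=1 w0=0 w3=1 w2=0 clk=1
  Δ1: clk:1→0
  (1Δ to stable)
t=12 Δ0: w1=1 w5=1 w8=1 w7=1 w0=0 w3=1 w2=0 clk=0
  Δ1: clk:0→1
  Δ2: w2:0→1
  Δ3: w5:1→0
  (3Δ to stable)
t=13 Δ0: w1=1 w5=0 w8=1 w7=1 w0=0 w3=1 w2=1 clk=1
  Δ1: clk:1→0
  (1Δ to stable)
t=14 Δ0: w1=1 w5=0 w8=1 w7=1 w0=0 w3=1 w2=1 clk=0
  Δ1: clk:0→1
  Δ2: w1:1→0
  (2Δ to stable)
t=15 Δ0: w1=0 w5=0 w8=1 w7=1 w0=0 w3=1 w2=1 clk=1
  Δ1: clk:1→0
  (1Δ to stable)
t=16 Δ0: w1=0 w5=0 w8=1 w7=1 w0=0 w3=1 w2=1 clk=0
  Δ1: clk:0→1
  Δ2: w2:1→0
  Δ3: w5:0→1
  (3Δ to stable)
t=17 Δ0: w1=0 w5=1 w8=1 w7=1 w0=0 w3=1 w2=0 clk=1
  Δ1: clk:1→0
  (1Δ to stable)
t=18 Δ0: w1=0 w5=1 w8=1 w7=1 w0=0 w3=1 w2=0 clk=0
  Δ1: clk:0→1
  Δ2: w1:0→1
  (2Δ to stable)
t=19 Δ0: w1=1 w5=1 w8=1 w7=1 w0=0 w3=1 w2=0 clk=1
  Δ1: clk:1→0
  (1Δ to stable)

1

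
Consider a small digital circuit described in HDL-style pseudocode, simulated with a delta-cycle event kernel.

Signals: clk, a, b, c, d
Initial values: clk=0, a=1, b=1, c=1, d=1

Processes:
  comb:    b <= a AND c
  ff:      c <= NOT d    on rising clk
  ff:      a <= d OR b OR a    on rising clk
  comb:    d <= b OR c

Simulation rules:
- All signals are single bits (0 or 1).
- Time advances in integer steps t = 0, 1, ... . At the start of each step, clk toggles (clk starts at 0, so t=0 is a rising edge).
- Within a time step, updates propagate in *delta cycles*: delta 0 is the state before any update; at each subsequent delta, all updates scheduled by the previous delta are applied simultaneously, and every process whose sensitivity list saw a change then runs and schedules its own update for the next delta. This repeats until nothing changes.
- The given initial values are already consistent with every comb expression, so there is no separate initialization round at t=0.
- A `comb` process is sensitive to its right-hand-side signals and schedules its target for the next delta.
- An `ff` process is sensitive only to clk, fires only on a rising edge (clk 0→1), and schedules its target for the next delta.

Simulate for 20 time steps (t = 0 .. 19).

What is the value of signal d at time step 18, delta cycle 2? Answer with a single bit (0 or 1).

0

[bits: a,b,d,c,clk]
t=0: Δ0=11110 Δ1=11111 Δ2=11101 Δ3=10101 Δ4=10001 | 4Δ
t=1: Δ0=10001 Δ1=10000 | 1Δ
t=2: Δ0=10000 Δ1=10001 Δ2=10011 Δ3=11111 | 3Δ
t=3: Δ0=11111 Δ1=11110 | 1Δ
t=4: Δ0=11110 Δ1=11111 Δ2=11101 Δ3=10101 Δ4=10001 | 4Δ
t=5: Δ0=10001 Δ1=10000 | 1Δ
t=6: Δ0=10000 Δ1=10001 Δ2=10011 Δ3=11111 | 3Δ
t=7: Δ0=11111 Δ1=11110 | 1Δ
t=8: Δ0=11110 Δ1=11111 Δ2=11101 Δ3=10101 Δ4=10001 | 4Δ
t=9: Δ0=10001 Δ1=10000 | 1Δ
t=10: Δ0=10000 Δ1=10001 Δ2=10011 Δ3=11111 | 3Δ
t=11: Δ0=11111 Δ1=11110 | 1Δ
t=12: Δ0=11110 Δ1=11111 Δ2=11101 Δ3=10101 Δ4=10001 | 4Δ
t=13: Δ0=10001 Δ1=10000 | 1Δ
t=14: Δ0=10000 Δ1=10001 Δ2=10011 Δ3=11111 | 3Δ
t=15: Δ0=11111 Δ1=11110 | 1Δ
t=16: Δ0=11110 Δ1=11111 Δ2=11101 Δ3=10101 Δ4=10001 | 4Δ
t=17: Δ0=10001 Δ1=10000 | 1Δ
t=18: Δ0=10000 Δ1=10001 Δ2=10011 Δ3=11111 | 3Δ
t=19: Δ0=11111 Δ1=11110 | 1Δ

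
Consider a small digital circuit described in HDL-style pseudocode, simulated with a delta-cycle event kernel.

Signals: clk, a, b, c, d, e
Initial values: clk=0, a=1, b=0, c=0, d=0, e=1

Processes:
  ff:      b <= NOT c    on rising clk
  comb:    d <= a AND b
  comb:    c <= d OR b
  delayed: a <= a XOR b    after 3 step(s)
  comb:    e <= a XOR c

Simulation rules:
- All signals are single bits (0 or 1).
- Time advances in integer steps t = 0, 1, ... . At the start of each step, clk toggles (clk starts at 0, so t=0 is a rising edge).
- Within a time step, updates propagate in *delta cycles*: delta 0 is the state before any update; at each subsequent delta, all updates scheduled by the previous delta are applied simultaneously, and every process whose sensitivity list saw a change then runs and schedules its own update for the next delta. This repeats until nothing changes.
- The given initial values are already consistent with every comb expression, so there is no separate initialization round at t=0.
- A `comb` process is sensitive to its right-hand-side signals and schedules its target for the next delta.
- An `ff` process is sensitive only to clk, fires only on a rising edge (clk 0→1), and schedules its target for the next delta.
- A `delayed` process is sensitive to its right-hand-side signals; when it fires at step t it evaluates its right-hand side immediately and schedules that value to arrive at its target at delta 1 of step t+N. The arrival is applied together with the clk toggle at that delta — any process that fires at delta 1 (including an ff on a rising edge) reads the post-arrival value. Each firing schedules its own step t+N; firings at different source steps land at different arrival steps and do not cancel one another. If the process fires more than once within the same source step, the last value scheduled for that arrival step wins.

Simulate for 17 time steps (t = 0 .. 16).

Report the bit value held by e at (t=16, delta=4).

1

t0.Δ0 c=0 e=1 a=1 d=0 b=0 clk=0
t0.Δ1 c=0 e=1 a=1 d=0 b=0 clk=1
t0.Δ2 c=0 e=1 a=1 d=0 b=1 clk=1
t0.Δ3 c=1 e=1 a=1 d=1 b=1 clk=1
t0.Δ4 c=1 e=0 a=1 d=1 b=1 clk=1
t1.Δ0 c=1 e=0 a=1 d=1 b=1 clk=1
t1.Δ1 c=1 e=0 a=1 d=1 b=1 clk=0
t2.Δ0 c=1 e=0 a=1 d=1 b=1 clk=0
t2.Δ1 c=1 e=0 a=1 d=1 b=1 clk=1
t2.Δ2 c=1 e=0 a=1 d=1 b=0 clk=1
t2.Δ3 c=1 e=0 a=1 d=0 b=0 clk=1
t2.Δ4 c=0 e=0 a=1 d=0 b=0 clk=1
t2.Δ5 c=0 e=1 a=1 d=0 b=0 clk=1
t3.Δ0 c=0 e=1 a=1 d=0 b=0 clk=1
t3.Δ1 c=0 e=1 a=0 d=0 b=0 clk=0
t3.Δ2 c=0 e=0 a=0 d=0 b=0 clk=0
t4.Δ0 c=0 e=0 a=0 d=0 b=0 clk=0
t4.Δ1 c=0 e=0 a=0 d=0 b=0 clk=1
t4.Δ2 c=0 e=0 a=0 d=0 b=1 clk=1
t4.Δ3 c=1 e=0 a=0 d=0 b=1 clk=1
t4.Δ4 c=1 e=1 a=0 d=0 b=1 clk=1
t5.Δ0 c=1 e=1 a=0 d=0 b=1 clk=1
t5.Δ1 c=1 e=1 a=1 d=0 b=1 clk=0
t5.Δ2 c=1 e=0 a=1 d=1 b=1 clk=0
t6.Δ0 c=1 e=0 a=1 d=1 b=1 clk=0
t6.Δ1 c=1 e=0 a=0 d=1 b=1 clk=1
t6.Δ2 c=1 e=1 a=0 d=0 b=0 clk=1
t6.Δ3 c=0 e=1 a=0 d=0 b=0 clk=1
t6.Δ4 c=0 e=0 a=0 d=0 b=0 clk=1
t7.Δ0 c=0 e=0 a=0 d=0 b=0 clk=1
t7.Δ1 c=0 e=0 a=1 d=0 b=0 clk=0
t7.Δ2 c=0 e=1 a=1 d=0 b=0 clk=0
t8.Δ0 c=0 e=1 a=1 d=0 b=0 clk=0
t8.Δ1 c=0 e=1 a=0 d=0 b=0 clk=1
t8.Δ2 c=0 e=0 a=0 d=0 b=1 clk=1
t8.Δ3 c=1 e=0 a=0 d=0 b=1 clk=1
t8.Δ4 c=1 e=1 a=0 d=0 b=1 clk=1
t9.Δ0 c=1 e=1 a=0 d=0 b=1 clk=1
t9.Δ1 c=1 e=1 a=0 d=0 b=1 clk=0
t10.Δ0 c=1 e=1 a=0 d=0 b=1 clk=0
t10.Δ1 c=1 e=1 a=1 d=0 b=1 clk=1
t10.Δ2 c=1 e=0 a=1 d=1 b=0 clk=1
t10.Δ3 c=1 e=0 a=1 d=0 b=0 clk=1
t10.Δ4 c=0 e=0 a=1 d=0 b=0 clk=1
t10.Δ5 c=0 e=1 a=1 d=0 b=0 clk=1
t11.Δ0 c=0 e=1 a=1 d=0 b=0 clk=1
t11.Δ1 c=0 e=1 a=1 d=0 b=0 clk=0
t12.Δ0 c=0 e=1 a=1 d=0 b=0 clk=0
t12.Δ1 c=0 e=1 a=1 d=0 b=0 clk=1
t12.Δ2 c=0 e=1 a=1 d=0 b=1 clk=1
t12.Δ3 c=1 e=1 a=1 d=1 b=1 clk=1
t12.Δ4 c=1 e=0 a=1 d=1 b=1 clk=1
t13.Δ0 c=1 e=0 a=1 d=1 b=1 clk=1
t13.Δ1 c=1 e=0 a=1 d=1 b=1 clk=0
t14.Δ0 c=1 e=0 a=1 d=1 b=1 clk=0
t14.Δ1 c=1 e=0 a=1 d=1 b=1 clk=1
t14.Δ2 c=1 e=0 a=1 d=1 b=0 clk=1
t14.Δ3 c=1 e=0 a=1 d=0 b=0 clk=1
t14.Δ4 c=0 e=0 a=1 d=0 b=0 clk=1
t14.Δ5 c=0 e=1 a=1 d=0 b=0 clk=1
t15.Δ0 c=0 e=1 a=1 d=0 b=0 clk=1
t15.Δ1 c=0 e=1 a=0 d=0 b=0 clk=0
t15.Δ2 c=0 e=0 a=0 d=0 b=0 clk=0
t16.Δ0 c=0 e=0 a=0 d=0 b=0 clk=0
t16.Δ1 c=0 e=0 a=0 d=0 b=0 clk=1
t16.Δ2 c=0 e=0 a=0 d=0 b=1 clk=1
t16.Δ3 c=1 e=0 a=0 d=0 b=1 clk=1
t16.Δ4 c=1 e=1 a=0 d=0 b=1 clk=1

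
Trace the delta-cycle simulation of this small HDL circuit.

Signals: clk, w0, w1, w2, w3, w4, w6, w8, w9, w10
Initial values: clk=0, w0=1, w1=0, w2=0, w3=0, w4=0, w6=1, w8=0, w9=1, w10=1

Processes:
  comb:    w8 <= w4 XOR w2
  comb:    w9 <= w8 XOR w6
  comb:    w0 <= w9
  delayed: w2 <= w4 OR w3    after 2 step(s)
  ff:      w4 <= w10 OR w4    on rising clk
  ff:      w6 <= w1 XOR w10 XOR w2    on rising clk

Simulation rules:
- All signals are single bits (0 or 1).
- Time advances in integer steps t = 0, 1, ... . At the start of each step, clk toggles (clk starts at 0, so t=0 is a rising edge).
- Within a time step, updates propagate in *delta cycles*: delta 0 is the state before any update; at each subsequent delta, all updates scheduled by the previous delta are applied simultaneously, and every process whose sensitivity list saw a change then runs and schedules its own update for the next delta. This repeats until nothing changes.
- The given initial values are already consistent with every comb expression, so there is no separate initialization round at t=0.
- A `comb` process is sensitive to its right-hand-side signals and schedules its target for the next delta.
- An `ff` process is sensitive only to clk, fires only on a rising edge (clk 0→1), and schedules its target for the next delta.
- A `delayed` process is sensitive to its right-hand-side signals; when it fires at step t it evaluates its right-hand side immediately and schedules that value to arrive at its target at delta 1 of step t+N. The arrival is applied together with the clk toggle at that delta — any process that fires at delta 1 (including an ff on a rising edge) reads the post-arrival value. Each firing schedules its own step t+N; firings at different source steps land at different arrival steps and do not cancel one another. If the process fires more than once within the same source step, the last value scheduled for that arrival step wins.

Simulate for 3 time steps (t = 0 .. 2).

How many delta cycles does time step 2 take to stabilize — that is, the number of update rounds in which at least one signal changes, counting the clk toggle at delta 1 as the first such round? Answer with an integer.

[bits: w8,w0,w2,w3,clk,w6,w10,w1,w9,w4]
t=0: Δ0=0100011010 Δ1=0100111010 Δ2=0100111011 Δ3=1100111011 Δ4=1100111001 Δ5=1000111001 | 5Δ
t=1: Δ0=1000111001 Δ1=1000011001 | 1Δ
t=2: Δ0=1000011001 Δ1=1010111001 Δ2=0010101001 | 2Δ

2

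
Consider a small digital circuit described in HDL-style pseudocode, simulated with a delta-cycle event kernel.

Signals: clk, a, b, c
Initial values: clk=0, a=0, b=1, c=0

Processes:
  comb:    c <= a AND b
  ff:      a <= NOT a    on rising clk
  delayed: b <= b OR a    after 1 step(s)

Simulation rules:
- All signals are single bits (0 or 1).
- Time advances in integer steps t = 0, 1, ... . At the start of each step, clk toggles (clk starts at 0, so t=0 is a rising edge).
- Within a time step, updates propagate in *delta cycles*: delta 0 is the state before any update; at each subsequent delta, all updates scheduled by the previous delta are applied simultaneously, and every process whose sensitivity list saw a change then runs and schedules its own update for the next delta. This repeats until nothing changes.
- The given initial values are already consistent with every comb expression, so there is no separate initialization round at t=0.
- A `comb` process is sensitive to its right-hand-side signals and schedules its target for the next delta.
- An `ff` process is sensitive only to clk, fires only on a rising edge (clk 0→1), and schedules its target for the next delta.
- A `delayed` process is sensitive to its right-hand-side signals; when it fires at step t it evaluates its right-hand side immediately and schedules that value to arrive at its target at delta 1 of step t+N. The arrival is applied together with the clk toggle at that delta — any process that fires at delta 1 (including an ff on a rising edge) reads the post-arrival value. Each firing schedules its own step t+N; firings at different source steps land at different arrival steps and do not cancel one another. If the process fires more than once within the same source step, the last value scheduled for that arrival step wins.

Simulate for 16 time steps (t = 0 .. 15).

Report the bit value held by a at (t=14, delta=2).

[bits: c,b,clk,a]
t=0: Δ0=0100 Δ1=0110 Δ2=0111 Δ3=1111 | 3Δ
t=1: Δ0=1111 Δ1=1101 | 1Δ
t=2: Δ0=1101 Δ1=1111 Δ2=1110 Δ3=0110 | 3Δ
t=3: Δ0=0110 Δ1=0100 | 1Δ
t=4: Δ0=0100 Δ1=0110 Δ2=0111 Δ3=1111 | 3Δ
t=5: Δ0=1111 Δ1=1101 | 1Δ
t=6: Δ0=1101 Δ1=1111 Δ2=1110 Δ3=0110 | 3Δ
t=7: Δ0=0110 Δ1=0100 | 1Δ
t=8: Δ0=0100 Δ1=0110 Δ2=0111 Δ3=1111 | 3Δ
t=9: Δ0=1111 Δ1=1101 | 1Δ
t=10: Δ0=1101 Δ1=1111 Δ2=1110 Δ3=0110 | 3Δ
t=11: Δ0=0110 Δ1=0100 | 1Δ
t=12: Δ0=0100 Δ1=0110 Δ2=0111 Δ3=1111 | 3Δ
t=13: Δ0=1111 Δ1=1101 | 1Δ
t=14: Δ0=1101 Δ1=1111 Δ2=1110 Δ3=0110 | 3Δ
t=15: Δ0=0110 Δ1=0100 | 1Δ

0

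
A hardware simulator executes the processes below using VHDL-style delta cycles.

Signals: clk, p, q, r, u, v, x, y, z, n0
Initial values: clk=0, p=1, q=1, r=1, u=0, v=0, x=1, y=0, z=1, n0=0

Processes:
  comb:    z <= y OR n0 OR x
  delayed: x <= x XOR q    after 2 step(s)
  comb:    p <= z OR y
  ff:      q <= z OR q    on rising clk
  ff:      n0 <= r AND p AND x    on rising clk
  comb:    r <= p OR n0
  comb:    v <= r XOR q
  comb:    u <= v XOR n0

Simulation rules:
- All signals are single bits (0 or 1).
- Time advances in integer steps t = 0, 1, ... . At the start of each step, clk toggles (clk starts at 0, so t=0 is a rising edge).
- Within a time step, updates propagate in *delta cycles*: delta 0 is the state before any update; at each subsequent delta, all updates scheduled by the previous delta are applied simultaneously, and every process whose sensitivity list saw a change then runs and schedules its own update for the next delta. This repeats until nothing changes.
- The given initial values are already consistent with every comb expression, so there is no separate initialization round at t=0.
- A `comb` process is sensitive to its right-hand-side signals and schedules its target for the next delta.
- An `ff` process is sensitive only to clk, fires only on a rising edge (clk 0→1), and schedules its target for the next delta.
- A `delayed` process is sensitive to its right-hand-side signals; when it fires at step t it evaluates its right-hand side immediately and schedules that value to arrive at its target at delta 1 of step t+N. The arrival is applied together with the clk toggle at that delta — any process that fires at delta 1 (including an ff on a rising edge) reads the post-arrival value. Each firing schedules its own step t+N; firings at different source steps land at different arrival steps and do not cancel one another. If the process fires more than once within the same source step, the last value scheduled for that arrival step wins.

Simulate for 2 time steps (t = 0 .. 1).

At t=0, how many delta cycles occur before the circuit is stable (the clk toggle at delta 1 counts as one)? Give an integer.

[bits: p,q,x,n0,z,v,u,r,y,clk]
t=0: Δ0=1110100100 Δ1=1110100101 Δ2=1111100101 Δ3=1111101101 | 3Δ
t=1: Δ0=1111101101 Δ1=1111101100 | 1Δ

3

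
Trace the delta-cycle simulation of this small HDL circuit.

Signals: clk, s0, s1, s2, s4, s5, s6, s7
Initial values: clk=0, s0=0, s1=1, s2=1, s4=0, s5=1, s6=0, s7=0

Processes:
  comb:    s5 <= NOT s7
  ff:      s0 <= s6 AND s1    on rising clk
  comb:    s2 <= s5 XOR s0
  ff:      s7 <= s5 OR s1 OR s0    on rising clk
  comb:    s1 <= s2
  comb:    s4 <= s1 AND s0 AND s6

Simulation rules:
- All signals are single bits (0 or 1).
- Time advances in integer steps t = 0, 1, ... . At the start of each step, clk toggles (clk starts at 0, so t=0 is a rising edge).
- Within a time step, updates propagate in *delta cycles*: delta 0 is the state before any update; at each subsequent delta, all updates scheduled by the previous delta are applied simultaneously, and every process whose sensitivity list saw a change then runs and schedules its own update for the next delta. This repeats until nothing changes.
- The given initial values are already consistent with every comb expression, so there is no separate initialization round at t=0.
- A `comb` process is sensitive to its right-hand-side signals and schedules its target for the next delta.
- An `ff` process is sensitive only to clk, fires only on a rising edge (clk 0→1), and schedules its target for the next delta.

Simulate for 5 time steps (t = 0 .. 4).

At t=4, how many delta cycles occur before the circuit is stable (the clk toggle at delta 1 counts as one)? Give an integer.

5

t0.Δ0 s4=0 s1=1 s5=1 s6=0 clk=0 s2=1 s7=0 s0=0
t0.Δ1 s4=0 s1=1 s5=1 s6=0 clk=1 s2=1 s7=0 s0=0
t0.Δ2 s4=0 s1=1 s5=1 s6=0 clk=1 s2=1 s7=1 s0=0
t0.Δ3 s4=0 s1=1 s5=0 s6=0 clk=1 s2=1 s7=1 s0=0
t0.Δ4 s4=0 s1=1 s5=0 s6=0 clk=1 s2=0 s7=1 s0=0
t0.Δ5 s4=0 s1=0 s5=0 s6=0 clk=1 s2=0 s7=1 s0=0
t1.Δ0 s4=0 s1=0 s5=0 s6=0 clk=1 s2=0 s7=1 s0=0
t1.Δ1 s4=0 s1=0 s5=0 s6=0 clk=0 s2=0 s7=1 s0=0
t2.Δ0 s4=0 s1=0 s5=0 s6=0 clk=0 s2=0 s7=1 s0=0
t2.Δ1 s4=0 s1=0 s5=0 s6=0 clk=1 s2=0 s7=1 s0=0
t2.Δ2 s4=0 s1=0 s5=0 s6=0 clk=1 s2=0 s7=0 s0=0
t2.Δ3 s4=0 s1=0 s5=1 s6=0 clk=1 s2=0 s7=0 s0=0
t2.Δ4 s4=0 s1=0 s5=1 s6=0 clk=1 s2=1 s7=0 s0=0
t2.Δ5 s4=0 s1=1 s5=1 s6=0 clk=1 s2=1 s7=0 s0=0
t3.Δ0 s4=0 s1=1 s5=1 s6=0 clk=1 s2=1 s7=0 s0=0
t3.Δ1 s4=0 s1=1 s5=1 s6=0 clk=0 s2=1 s7=0 s0=0
t4.Δ0 s4=0 s1=1 s5=1 s6=0 clk=0 s2=1 s7=0 s0=0
t4.Δ1 s4=0 s1=1 s5=1 s6=0 clk=1 s2=1 s7=0 s0=0
t4.Δ2 s4=0 s1=1 s5=1 s6=0 clk=1 s2=1 s7=1 s0=0
t4.Δ3 s4=0 s1=1 s5=0 s6=0 clk=1 s2=1 s7=1 s0=0
t4.Δ4 s4=0 s1=1 s5=0 s6=0 clk=1 s2=0 s7=1 s0=0
t4.Δ5 s4=0 s1=0 s5=0 s6=0 clk=1 s2=0 s7=1 s0=0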